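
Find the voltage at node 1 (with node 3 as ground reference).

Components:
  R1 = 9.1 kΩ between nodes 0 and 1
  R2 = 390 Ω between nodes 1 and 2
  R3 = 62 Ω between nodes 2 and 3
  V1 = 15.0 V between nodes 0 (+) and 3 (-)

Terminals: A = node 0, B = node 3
Nodal analysis, taking node 3 as the 0 V reference.
Source V1 fixes V_0 = 15 V.
KCL at each unknown node (sum of currents leaving = 0; resistances in Ω):
  Node 1: (V_1 - 15)/9100 + (V_1 - V_2)/390 = 0
  Node 2: (V_2 - V_1)/390 + (V_2 - 0)/62 = 0
Collecting terms (coefficients in siemens):
  0.002674·V_1 - 0.002564·V_2 = 0.001648
  0.01869·V_2 - 0.002564·V_1 = 0
Determinant D = (0.002674)(0.01869) - (-0.002564)(-0.002564) = 0.00004341
V_1 = [(0.001648)(0.01869) - (-0.002564)(0)]/D = 0.7098 V
V_2 = [(0.002674)(0) - (0.001648)(-0.002564)]/D = 0.09736 V
The requested potential is V_1 = 0.7098 V.

Final answer: V_1 = 0.7098 V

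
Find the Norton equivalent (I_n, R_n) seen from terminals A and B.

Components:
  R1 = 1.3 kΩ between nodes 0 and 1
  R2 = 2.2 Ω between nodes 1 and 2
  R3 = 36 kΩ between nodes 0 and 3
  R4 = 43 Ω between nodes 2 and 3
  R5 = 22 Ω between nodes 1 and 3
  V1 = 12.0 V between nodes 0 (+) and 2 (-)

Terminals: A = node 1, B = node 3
Find the Thévenin equivalent first; then I_n = V_th/R_th and R_n = R_th.
Step 1 — V_th is the open-circuit voltage V_A - V_B (nothing connected across the terminals).
Nodal analysis, taking node 2 as the 0 V reference.
Source V1 fixes V_0 = 12 V.
KCL at each unknown node (sum of currents leaving = 0; resistances in Ω):
  Node 1: (V_1 - 12)/1300 + (V_1 - 0)/2.2 + (V_1 - V_3)/22 = 0
  Node 3: (V_3 - 12)/36000 + (V_3 - 0)/43 + (V_3 - V_1)/22 = 0
Collecting terms (coefficients in siemens):
  0.5008·V_1 - 0.04545·V_3 = 0.009231
  0.06874·V_3 - 0.04545·V_1 = 0.0003333
Determinant D = (0.5008)(0.06874) - (-0.04545)(-0.04545) = 0.03236
V_1 = [(0.009231)(0.06874) - (-0.04545)(0.0003333)]/D = 0.02008 V
V_3 = [(0.5008)(0.0003333) - (0.009231)(-0.04545)]/D = 0.01813 V
V_th = V_1 - V_3 = 0.02008 - 0.01813 = 0.001952 V
Step 2 — R_th: zero the source — replace V1 by a short circuit (node 2 merges into node 0) — and find the resistance seen between A (node 1) and B (node 3).
Reduce the network between node 1 (A) and node 3 (B) by series/parallel combination:
  Rp1 = R1 ‖ R2 (parallel, both between nodes 0 and 1) = 1/(1/1300 + 1/2.2) = 2.196 Ω
  Rp2 = R3 ‖ R4 (parallel, both between nodes 0 and 3) = 1/(1/36000 + 1/43) = 42.95 Ω
  Rs1 = Rp1 + Rp2 (series, joined only at node 0) = 2.196 + 42.95 = 45.14 Ω
  Rp3 = R5 ‖ Rs1 (parallel, both between nodes 1 and 3) = 1/(1/22 + 1/45.14) = 14.79 Ω
R_th = 14.79 Ω
I_n = V_th/R_th = 0.001952/14.79 = 0.000132 A, and R_n = R_th = 14.79 Ω

Final answer: I_n = 0.000132 A, R_n = 14.79 Ω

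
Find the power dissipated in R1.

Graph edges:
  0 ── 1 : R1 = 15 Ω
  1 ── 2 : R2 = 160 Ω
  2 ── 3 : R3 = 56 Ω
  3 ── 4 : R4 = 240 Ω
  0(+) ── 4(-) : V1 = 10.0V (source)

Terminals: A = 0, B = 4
Nodal analysis, taking node 4 as the 0 V reference.
Source V1 fixes V_0 = 10 V.
KCL at each unknown node (sum of currents leaving = 0; resistances in Ω):
  Node 1: (V_1 - 10)/15 + (V_1 - V_2)/160 = 0
  Node 2: (V_2 - V_1)/160 + (V_2 - V_3)/56 = 0
  Node 3: (V_3 - V_2)/56 + (V_3 - 0)/240 = 0
Collecting terms (coefficients in siemens):
  0.07292·V_1 - 0.00625·V_2 = 0.6667
  0.02411·V_2 - 0.00625·V_1 - 0.01786·V_3 = 0
  0.02202·V_3 - 0.01786·V_2 = 0
Solving these 3 simultaneous equations (Gaussian elimination) gives:
  V_1 = 9.682 V, V_2 = 6.285 V, V_3 = 5.096 V
I_R1 = (V_0 - V_1)/R1 = (10 - 9.682)/15 = 0.02123 A
P_R1 = I_R1² × R1 = (0.02123)² × 15 = 0.006762 W

Final answer: 0.006762 W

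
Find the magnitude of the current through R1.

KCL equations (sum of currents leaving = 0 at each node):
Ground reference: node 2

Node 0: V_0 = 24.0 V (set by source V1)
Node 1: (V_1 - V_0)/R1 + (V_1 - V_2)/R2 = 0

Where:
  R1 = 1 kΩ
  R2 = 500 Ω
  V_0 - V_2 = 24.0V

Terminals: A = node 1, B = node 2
Nodal analysis, taking node 2 as the 0 V reference.
Source V1 fixes V_0 = 24 V.
KCL at each unknown node (sum of currents leaving = 0; resistances in Ω):
  Node 1: (V_1 - 24)/1000 + (V_1 - 0)/500 = 0
Collecting terms: 0.003 × V_1 = 0.024  =>  V_1 = 8 V
I_R1 = (V_0 - V_1)/R1 = (24 - 8)/1000 = 0.016 A
|I_R1| = 0.016 A

Final answer: |I_R1| = 0.016 A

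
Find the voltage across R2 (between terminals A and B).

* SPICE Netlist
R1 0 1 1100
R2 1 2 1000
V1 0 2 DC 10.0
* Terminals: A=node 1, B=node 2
R1 and R2 are in series across V1 (node 0 → node 1 → node 2), and the output A–B is taken across R2, so this is a voltage divider.
Series current: I = V1/(R1 + R2) = 10/(1100 + 1000) = 10/2100 = 0.004762 A
V_R2 = I × R2 = V1 × R2/(R1 + R2) = 10 × 1000/2100 = 4.762 V

Final answer: 4.762 V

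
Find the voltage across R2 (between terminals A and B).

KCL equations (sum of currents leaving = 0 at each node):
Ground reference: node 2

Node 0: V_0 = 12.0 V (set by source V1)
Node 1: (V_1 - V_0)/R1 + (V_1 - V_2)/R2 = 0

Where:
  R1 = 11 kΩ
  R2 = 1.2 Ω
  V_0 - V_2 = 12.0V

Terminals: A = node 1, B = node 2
R1 and R2 are in series across V1 (node 0 → node 1 → node 2), and the output A–B is taken across R2, so this is a voltage divider.
Series current: I = V1/(R1 + R2) = 12/(11000 + 1.2) = 12/11000 = 0.001091 A
V_R2 = I × R2 = V1 × R2/(R1 + R2) = 12 × 1.2/11000 = 0.001309 V

Final answer: 0.001309 V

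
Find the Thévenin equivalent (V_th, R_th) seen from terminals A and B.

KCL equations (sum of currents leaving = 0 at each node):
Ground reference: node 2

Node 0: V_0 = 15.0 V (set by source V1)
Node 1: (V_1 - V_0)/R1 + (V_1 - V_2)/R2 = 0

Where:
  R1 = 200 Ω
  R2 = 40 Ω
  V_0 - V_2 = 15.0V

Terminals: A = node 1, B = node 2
Step 1 — V_th is the open-circuit voltage V_A - V_B (nothing connected across the terminals).
Nodal analysis, taking node 2 as the 0 V reference.
Source V1 fixes V_0 = 15 V.
KCL at each unknown node (sum of currents leaving = 0; resistances in Ω):
  Node 1: (V_1 - 15)/200 + (V_1 - 0)/40 = 0
Collecting terms: 0.03 × V_1 = 0.075  =>  V_1 = 2.5 V
V_th = V_1 - V_2 = 2.5 - 0 = 2.5 V
Step 2 — R_th: zero the source — replace V1 by a short circuit (node 2 merges into node 0) — and find the resistance seen between A (node 1) and B (node 0).
Reduce the network between node 1 (A) and node 0 (B) by series/parallel combination:
  Rp1 = R1 ‖ R2 (parallel, both between nodes 0 and 1) = 1/(1/200 + 1/40) = 33.33 Ω
R_th = 33.33 Ω

Final answer: V_th = 2.5 V, R_th = 33.33 Ω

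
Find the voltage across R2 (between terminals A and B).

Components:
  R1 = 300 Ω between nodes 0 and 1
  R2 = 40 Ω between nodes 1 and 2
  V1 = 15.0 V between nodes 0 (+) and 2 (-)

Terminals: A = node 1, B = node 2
R1 and R2 are in series across V1 (node 0 → node 1 → node 2), and the output A–B is taken across R2, so this is a voltage divider.
Series current: I = V1/(R1 + R2) = 15/(300 + 40) = 15/340 = 0.04412 A
V_R2 = I × R2 = V1 × R2/(R1 + R2) = 15 × 40/340 = 1.765 V

Final answer: 1.765 V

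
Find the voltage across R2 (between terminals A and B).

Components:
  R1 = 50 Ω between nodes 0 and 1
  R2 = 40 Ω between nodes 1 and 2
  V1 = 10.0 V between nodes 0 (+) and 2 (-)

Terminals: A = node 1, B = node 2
R1 and R2 are in series across V1 (node 0 → node 1 → node 2), and the output A–B is taken across R2, so this is a voltage divider.
Series current: I = V1/(R1 + R2) = 10/(50 + 40) = 10/90 = 0.1111 A
V_R2 = I × R2 = V1 × R2/(R1 + R2) = 10 × 40/90 = 4.444 V

Final answer: 4.444 V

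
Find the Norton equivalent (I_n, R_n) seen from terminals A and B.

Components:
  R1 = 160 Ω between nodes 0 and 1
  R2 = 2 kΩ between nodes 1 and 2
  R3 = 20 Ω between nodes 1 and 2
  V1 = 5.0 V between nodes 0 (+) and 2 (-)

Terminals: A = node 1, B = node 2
Find the Thévenin equivalent first; then I_n = V_th/R_th and R_n = R_th.
Step 1 — V_th is the open-circuit voltage V_A - V_B (nothing connected across the terminals).
Nodal analysis, taking node 2 as the 0 V reference.
Source V1 fixes V_0 = 5 V.
KCL at each unknown node (sum of currents leaving = 0; resistances in Ω):
  Node 1: (V_1 - 5)/160 + (V_1 - 0)/2000 + (V_1 - 0)/20 = 0
Collecting terms: 0.05675 × V_1 = 0.03125  =>  V_1 = 0.5507 V
V_th = V_1 - V_2 = 0.5507 - 0 = 0.5507 V
Step 2 — R_th: zero the source — replace V1 by a short circuit (node 2 merges into node 0) — and find the resistance seen between A (node 1) and B (node 0).
Reduce the network between node 1 (A) and node 0 (B) by series/parallel combination:
  Rp1 = R1 ‖ R2 ‖ R3 (parallel, all between nodes 0 and 1) = 1/(1/160 + 1/2000 + 1/20) = 17.62 Ω
R_th = 17.62 Ω
I_n = V_th/R_th = 0.5507/17.62 = 0.03125 A, and R_n = R_th = 17.62 Ω

Final answer: I_n = 0.03125 A, R_n = 17.62 Ω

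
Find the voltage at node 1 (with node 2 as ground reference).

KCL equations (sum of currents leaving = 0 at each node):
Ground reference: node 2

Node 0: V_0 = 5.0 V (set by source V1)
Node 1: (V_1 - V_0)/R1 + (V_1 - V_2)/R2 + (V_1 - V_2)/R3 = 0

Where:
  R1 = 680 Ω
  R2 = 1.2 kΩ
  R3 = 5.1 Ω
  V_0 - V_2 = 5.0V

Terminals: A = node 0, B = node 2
Nodal analysis, taking node 2 as the 0 V reference.
Source V1 fixes V_0 = 5 V.
KCL at each unknown node (sum of currents leaving = 0; resistances in Ω):
  Node 1: (V_1 - 5)/680 + (V_1 - 0)/1200 + (V_1 - 0)/5.1 = 0
Collecting terms: 0.1984 × V_1 = 0.007353  =>  V_1 = 0.03706 V
The requested potential is V_1 = 0.03706 V.

Final answer: V_1 = 0.03706 V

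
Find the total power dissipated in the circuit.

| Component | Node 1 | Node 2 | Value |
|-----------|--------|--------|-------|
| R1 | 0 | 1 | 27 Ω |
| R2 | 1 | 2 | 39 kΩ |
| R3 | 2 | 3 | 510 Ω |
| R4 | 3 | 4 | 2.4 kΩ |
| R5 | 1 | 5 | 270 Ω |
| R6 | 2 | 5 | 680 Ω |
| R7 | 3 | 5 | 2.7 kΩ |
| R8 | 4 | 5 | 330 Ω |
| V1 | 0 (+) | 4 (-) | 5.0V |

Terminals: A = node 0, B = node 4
Nodal analysis, taking node 4 as the 0 V reference.
Source V1 fixes V_0 = 5 V.
KCL at each unknown node (sum of currents leaving = 0; resistances in Ω):
  Node 1: (V_1 - 5)/27 + (V_1 - V_2)/39000 + (V_1 - V_5)/270 = 0
  Node 2: (V_2 - V_1)/39000 + (V_2 - V_3)/510 + (V_2 - V_5)/680 = 0
  Node 3: (V_3 - V_2)/510 + (V_3 - 0)/2400 + (V_3 - V_5)/2700 = 0
  Node 5: (V_5 - V_1)/270 + (V_5 - V_2)/680 + (V_5 - V_3)/2700 + (V_5 - 0)/330 = 0
Collecting terms (coefficients in siemens):
  0.04077·V_1 - 0.00002564·V_2 - 0.003704·V_5 = 0.1852
  0.003457·V_2 - 0.00002564·V_1 - 0.001961·V_3 - 0.001471·V_5 = 0
  0.002748·V_3 - 0.001961·V_2 - 0.0003704·V_5 = 0
  0.008575·V_5 - 0.003704·V_1 - 0.001471·V_2 - 0.0003704·V_3 = 0
Solving these 4 simultaneous equations (Gaussian elimination) gives:
  V_1 = 4.773 V, V_2 = 2.182 V, V_3 = 1.896 V, V_5 = 2.518 V
Power in each resistor, P = (ΔV)²/R:
  P_R1 = (5 - 4.773)²/27 = 0.001914 W
  P_R2 = (4.773 - 2.182)²/39000 = 0.0001721 W
  P_R3 = (2.182 - 1.896)²/510 = 0.0001599 W
  P_R4 = (1.896 - 0)²/2400 = 0.001498 W
  P_R5 = (4.773 - 2.518)²/270 = 0.01884 W
  P_R6 = (2.182 - 2.518)²/680 = 0.0001657 W
  P_R7 = (1.896 - 2.518)²/2700 = 0.0001429 W
  P_R8 = (0 - 2.518)²/330 = 0.01921 W
P_total = P_R1 + P_R2 + P_R3 + P_R4 + P_R5 + P_R6 + P_R7 + P_R8 = 0.04209 W

Final answer: 0.04209 W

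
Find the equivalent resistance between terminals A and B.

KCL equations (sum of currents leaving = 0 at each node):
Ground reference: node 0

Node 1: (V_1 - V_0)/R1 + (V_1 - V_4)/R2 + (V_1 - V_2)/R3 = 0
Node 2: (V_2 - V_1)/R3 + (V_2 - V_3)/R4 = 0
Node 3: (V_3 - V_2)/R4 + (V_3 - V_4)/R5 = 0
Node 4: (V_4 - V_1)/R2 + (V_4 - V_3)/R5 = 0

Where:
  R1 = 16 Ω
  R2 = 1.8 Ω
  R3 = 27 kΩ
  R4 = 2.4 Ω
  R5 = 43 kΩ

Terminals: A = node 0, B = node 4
Reduce the network between node 0 (A) and node 4 (B) by series/parallel combination:
  Rs1 = R3 + R4 (series, joined only at node 2) = 27000 + 2.4 = 27000 Ω
  Rs2 = R5 + Rs1 (series, joined only at node 3) = 43000 + 27000 = 70000 Ω
  Rp1 = R2 ‖ Rs2 (parallel, both between nodes 1 and 4) = 1/(1/1.8 + 1/70000) = 1.8 Ω
  Rs3 = R1 + Rp1 (series, joined only at node 1) = 16 + 1.8 = 17.8 Ω
R_eq = 17.8 Ω

Final answer: 17.8 Ω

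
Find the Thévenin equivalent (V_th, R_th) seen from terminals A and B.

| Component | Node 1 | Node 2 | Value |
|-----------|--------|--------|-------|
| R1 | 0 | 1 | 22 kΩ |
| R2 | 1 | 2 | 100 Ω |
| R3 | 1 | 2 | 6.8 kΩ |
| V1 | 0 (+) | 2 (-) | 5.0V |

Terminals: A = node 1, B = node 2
Step 1 — V_th is the open-circuit voltage V_A - V_B (nothing connected across the terminals).
Nodal analysis, taking node 2 as the 0 V reference.
Source V1 fixes V_0 = 5 V.
KCL at each unknown node (sum of currents leaving = 0; resistances in Ω):
  Node 1: (V_1 - 5)/22000 + (V_1 - 0)/100 + (V_1 - 0)/6800 = 0
Collecting terms: 0.01019 × V_1 = 0.0002273  =>  V_1 = 0.0223 V
V_th = V_1 - V_2 = 0.0223 - 0 = 0.0223 V
Step 2 — R_th: zero the source — replace V1 by a short circuit (node 2 merges into node 0) — and find the resistance seen between A (node 1) and B (node 0).
Reduce the network between node 1 (A) and node 0 (B) by series/parallel combination:
  Rp1 = R1 ‖ R2 ‖ R3 (parallel, all between nodes 0 and 1) = 1/(1/22000 + 1/100 + 1/6800) = 98.11 Ω
R_th = 98.11 Ω

Final answer: V_th = 0.0223 V, R_th = 98.11 Ω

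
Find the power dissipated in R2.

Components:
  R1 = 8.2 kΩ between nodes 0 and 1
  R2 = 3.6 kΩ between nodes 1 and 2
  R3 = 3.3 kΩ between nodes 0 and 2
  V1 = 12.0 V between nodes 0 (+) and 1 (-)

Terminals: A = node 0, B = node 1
Nodal analysis, taking node 1 as the 0 V reference.
Source V1 fixes V_0 = 12 V.
KCL at each unknown node (sum of currents leaving = 0; resistances in Ω):
  Node 2: (V_2 - 0)/3600 + (V_2 - 12)/3300 = 0
Collecting terms: 0.0005808 × V_2 = 0.003636  =>  V_2 = 6.261 V
I_R2 = (V_1 - V_2)/R2 = (0 - 6.261)/3600 = -0.001739 A
P_R2 = I_R2² × R2 = (-0.001739)² × 3600 = 0.01089 W

Final answer: 0.01089 W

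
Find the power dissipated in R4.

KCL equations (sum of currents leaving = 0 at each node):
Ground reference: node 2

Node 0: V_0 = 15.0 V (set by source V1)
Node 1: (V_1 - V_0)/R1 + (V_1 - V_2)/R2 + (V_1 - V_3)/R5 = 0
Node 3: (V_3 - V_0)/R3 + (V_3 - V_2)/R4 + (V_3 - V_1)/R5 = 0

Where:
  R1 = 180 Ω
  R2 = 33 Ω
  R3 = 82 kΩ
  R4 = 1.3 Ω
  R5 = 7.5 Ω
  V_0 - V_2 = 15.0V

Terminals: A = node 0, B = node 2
Nodal analysis, taking node 2 as the 0 V reference.
Source V1 fixes V_0 = 15 V.
KCL at each unknown node (sum of currents leaving = 0; resistances in Ω):
  Node 1: (V_1 - 15)/180 + (V_1 - 0)/33 + (V_1 - V_3)/7.5 = 0
  Node 3: (V_3 - 15)/82000 + (V_3 - 0)/1.3 + (V_3 - V_1)/7.5 = 0
Collecting terms (coefficients in siemens):
  0.1692·V_1 - 0.1333·V_3 = 0.08333
  0.9026·V_3 - 0.1333·V_1 = 0.0001829
Determinant D = (0.1692)(0.9026) - (-0.1333)(-0.1333) = 0.1349
V_1 = [(0.08333)(0.9026) - (-0.1333)(0.0001829)]/D = 0.5576 V
V_3 = [(0.1692)(0.0001829) - (0.08333)(-0.1333)]/D = 0.08258 V
I_R4 = (V_2 - V_3)/R4 = (0 - 0.08258)/1.3 = -0.06352 A
P_R4 = I_R4² × R4 = (-0.06352)² × 1.3 = 0.005245 W

Final answer: 0.005245 W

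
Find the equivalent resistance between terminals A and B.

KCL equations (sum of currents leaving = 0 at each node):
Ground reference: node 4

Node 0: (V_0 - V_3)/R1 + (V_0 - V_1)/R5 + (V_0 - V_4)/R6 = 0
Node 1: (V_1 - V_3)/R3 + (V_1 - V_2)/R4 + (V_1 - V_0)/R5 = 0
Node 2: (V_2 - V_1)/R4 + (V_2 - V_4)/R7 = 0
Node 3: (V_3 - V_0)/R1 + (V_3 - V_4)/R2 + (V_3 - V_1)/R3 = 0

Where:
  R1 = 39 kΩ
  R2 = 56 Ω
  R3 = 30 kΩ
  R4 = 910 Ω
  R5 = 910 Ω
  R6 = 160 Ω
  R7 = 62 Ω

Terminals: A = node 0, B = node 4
The network is not a plain series/parallel combination. Inject a 1 A test current into terminal A (node 0) and return it from terminal B (node 4); then R_eq = V_A / (1 A).
Nodal analysis, taking node 4 as the 0 V reference.
Current source I_test pushes 1 A into node 0 and draws it out of node 4.
KCL at each unknown node (sum of currents leaving = 0; resistances in Ω):
  Node 0: (V_0 - V_3)/39000 + (V_0 - V_1)/910 + (V_0 - 0)/160 - 1 = 0
  Node 1: (V_1 - V_0)/910 + (V_1 - V_3)/30000 + (V_1 - V_2)/910 = 0
  Node 2: (V_2 - V_1)/910 + (V_2 - 0)/62 = 0
  Node 3: (V_3 - V_0)/39000 + (V_3 - V_1)/30000 + (V_3 - 0)/56 = 0
Collecting terms (coefficients in siemens):
  0.007375·V_0 - 0.001099·V_1 - 0.00002564·V_3 = 1
  0.002231·V_1 - 0.001099·V_0 - 0.001099·V_2 - 0.00003333·V_3 = 0
  0.01723·V_2 - 0.001099·V_1 = 0
  0.01792·V_3 - 0.00002564·V_0 - 0.00003333·V_1 = 0
Solving these 4 simultaneous equations (Gaussian elimination) gives:
  V_0 = 146.7 V, V_1 = 74.61 V, V_2 = 4.759 V, V_3 = 0.3488 V
R_eq = V_0 / 1 A = 146.7 Ω

Final answer: 146.7 Ω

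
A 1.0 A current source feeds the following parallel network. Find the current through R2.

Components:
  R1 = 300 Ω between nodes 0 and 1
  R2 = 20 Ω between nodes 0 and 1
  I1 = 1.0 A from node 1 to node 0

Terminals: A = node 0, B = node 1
All resistors sit directly between nodes 0 and 1, so they are in parallel and share one voltage V; the full source current 1 A splits among them.
1/R_par = 1/300 + 1/20 = 0.05333 S  =>  R_par = 18.75 Ω
V = I × R_par = 1 × 18.75 = 18.75 V
I_R2 = V/R2 = 18.75/20 = 0.9375 A

Final answer: 0.9375 A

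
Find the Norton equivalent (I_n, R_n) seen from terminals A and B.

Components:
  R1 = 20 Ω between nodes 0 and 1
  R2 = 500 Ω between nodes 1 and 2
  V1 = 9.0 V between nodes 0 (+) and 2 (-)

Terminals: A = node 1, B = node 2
Find the Thévenin equivalent first; then I_n = V_th/R_th and R_n = R_th.
Step 1 — V_th is the open-circuit voltage V_A - V_B (nothing connected across the terminals).
Nodal analysis, taking node 2 as the 0 V reference.
Source V1 fixes V_0 = 9 V.
KCL at each unknown node (sum of currents leaving = 0; resistances in Ω):
  Node 1: (V_1 - 9)/20 + (V_1 - 0)/500 = 0
Collecting terms: 0.052 × V_1 = 0.45  =>  V_1 = 8.654 V
V_th = V_1 - V_2 = 8.654 - 0 = 8.654 V
Step 2 — R_th: zero the source — replace V1 by a short circuit (node 2 merges into node 0) — and find the resistance seen between A (node 1) and B (node 0).
Reduce the network between node 1 (A) and node 0 (B) by series/parallel combination:
  Rp1 = R1 ‖ R2 (parallel, both between nodes 0 and 1) = 1/(1/20 + 1/500) = 19.23 Ω
R_th = 19.23 Ω
I_n = V_th/R_th = 8.654/19.23 = 0.45 A, and R_n = R_th = 19.23 Ω

Final answer: I_n = 0.45 A, R_n = 19.23 Ω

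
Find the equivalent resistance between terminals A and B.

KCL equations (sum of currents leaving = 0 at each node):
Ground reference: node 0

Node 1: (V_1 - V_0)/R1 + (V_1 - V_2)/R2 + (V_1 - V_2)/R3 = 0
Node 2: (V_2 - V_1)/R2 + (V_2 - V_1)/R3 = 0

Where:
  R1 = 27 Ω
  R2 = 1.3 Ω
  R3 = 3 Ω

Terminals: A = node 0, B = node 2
Reduce the network between node 0 (A) and node 2 (B) by series/parallel combination:
  Rp1 = R2 ‖ R3 (parallel, both between nodes 1 and 2) = 1/(1/1.3 + 1/3) = 0.907 Ω
  Rs1 = R1 + Rp1 (series, joined only at node 1) = 27 + 0.907 = 27.91 Ω
R_eq = 27.91 Ω

Final answer: 27.91 Ω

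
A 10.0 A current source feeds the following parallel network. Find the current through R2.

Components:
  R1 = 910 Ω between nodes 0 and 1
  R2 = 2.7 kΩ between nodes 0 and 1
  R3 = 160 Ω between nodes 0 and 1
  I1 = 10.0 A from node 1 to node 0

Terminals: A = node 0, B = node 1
All resistors sit directly between nodes 0 and 1, so they are in parallel and share one voltage V; the full source current 10 A splits among them.
1/R_par = 1/910 + 1/2700 + 1/160 = 0.007719 S  =>  R_par = 129.5 Ω
V = I × R_par = 10 × 129.5 = 1295 V
I_R2 = V/R2 = 1295/2700 = 0.4798 A

Final answer: 0.4798 A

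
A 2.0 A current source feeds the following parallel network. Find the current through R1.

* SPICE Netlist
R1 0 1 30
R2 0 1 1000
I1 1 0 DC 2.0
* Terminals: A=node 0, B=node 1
All resistors sit directly between nodes 0 and 1, so they are in parallel and share one voltage V; the full source current 2 A splits among them.
1/R_par = 1/30 + 1/1000 = 0.03433 S  =>  R_par = 29.13 Ω
V = I × R_par = 2 × 29.13 = 58.25 V
I_R1 = V/R1 = 58.25/30 = 1.942 A

Final answer: 1.942 A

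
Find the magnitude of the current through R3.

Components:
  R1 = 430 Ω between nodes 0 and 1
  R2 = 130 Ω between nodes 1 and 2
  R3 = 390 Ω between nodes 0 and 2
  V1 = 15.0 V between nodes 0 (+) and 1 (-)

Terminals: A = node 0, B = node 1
Nodal analysis, taking node 1 as the 0 V reference.
Source V1 fixes V_0 = 15 V.
KCL at each unknown node (sum of currents leaving = 0; resistances in Ω):
  Node 2: (V_2 - 0)/130 + (V_2 - 15)/390 = 0
Collecting terms: 0.01026 × V_2 = 0.03846  =>  V_2 = 3.75 V
I_R3 = (V_0 - V_2)/R3 = (15 - 3.75)/390 = 0.02885 A
|I_R3| = 0.02885 A

Final answer: |I_R3| = 0.02885 A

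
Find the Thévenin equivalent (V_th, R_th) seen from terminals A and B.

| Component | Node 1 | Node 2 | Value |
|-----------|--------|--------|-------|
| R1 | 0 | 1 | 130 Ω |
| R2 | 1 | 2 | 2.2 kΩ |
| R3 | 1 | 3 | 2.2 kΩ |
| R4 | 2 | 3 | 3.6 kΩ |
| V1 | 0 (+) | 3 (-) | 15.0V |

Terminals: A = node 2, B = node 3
Step 1 — V_th is the open-circuit voltage V_A - V_B (nothing connected across the terminals).
Nodal analysis, taking node 3 as the 0 V reference.
Source V1 fixes V_0 = 15 V.
KCL at each unknown node (sum of currents leaving = 0; resistances in Ω):
  Node 1: (V_1 - 15)/130 + (V_1 - V_2)/2200 + (V_1 - 0)/2200 = 0
  Node 2: (V_2 - V_1)/2200 + (V_2 - 0)/3600 = 0
Collecting terms (coefficients in siemens):
  0.008601·V_1 - 0.0004545·V_2 = 0.1154
  0.0007323·V_2 - 0.0004545·V_1 = 0
Determinant D = (0.008601)(0.0007323) - (-0.0004545)(-0.0004545) = 0.000006092
V_1 = [(0.1154)(0.0007323) - (-0.0004545)(0)]/D = 13.87 V
V_2 = [(0.008601)(0) - (0.1154)(-0.0004545)]/D = 8.609 V
V_th = V_2 - V_3 = 8.609 - 0 = 8.609 V
Step 2 — R_th: zero the source — replace V1 by a short circuit (node 3 merges into node 0) — and find the resistance seen between A (node 2) and B (node 0).
Reduce the network between node 2 (A) and node 0 (B) by series/parallel combination:
  Rp1 = R1 ‖ R3 (parallel, both between nodes 0 and 1) = 1/(1/130 + 1/2200) = 122.7 Ω
  Rs1 = R2 + Rp1 (series, joined only at node 1) = 2200 + 122.7 = 2323 Ω
  Rp2 = R4 ‖ Rs1 (parallel, both between nodes 0 and 2) = 1/(1/3600 + 1/2323) = 1412 Ω
R_th = 1.412 kΩ

Final answer: V_th = 8.609 V, R_th = 1.412 kΩ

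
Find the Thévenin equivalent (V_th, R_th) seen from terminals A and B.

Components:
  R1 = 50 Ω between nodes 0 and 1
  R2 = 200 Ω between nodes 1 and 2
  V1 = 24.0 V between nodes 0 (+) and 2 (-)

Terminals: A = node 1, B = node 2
Step 1 — V_th is the open-circuit voltage V_A - V_B (nothing connected across the terminals).
Nodal analysis, taking node 2 as the 0 V reference.
Source V1 fixes V_0 = 24 V.
KCL at each unknown node (sum of currents leaving = 0; resistances in Ω):
  Node 1: (V_1 - 24)/50 + (V_1 - 0)/200 = 0
Collecting terms: 0.025 × V_1 = 0.48  =>  V_1 = 19.2 V
V_th = V_1 - V_2 = 19.2 - 0 = 19.2 V
Step 2 — R_th: zero the source — replace V1 by a short circuit (node 2 merges into node 0) — and find the resistance seen between A (node 1) and B (node 0).
Reduce the network between node 1 (A) and node 0 (B) by series/parallel combination:
  Rp1 = R1 ‖ R2 (parallel, both between nodes 0 and 1) = 1/(1/50 + 1/200) = 40 Ω
R_th = 40 Ω

Final answer: V_th = 19.2 V, R_th = 40 Ω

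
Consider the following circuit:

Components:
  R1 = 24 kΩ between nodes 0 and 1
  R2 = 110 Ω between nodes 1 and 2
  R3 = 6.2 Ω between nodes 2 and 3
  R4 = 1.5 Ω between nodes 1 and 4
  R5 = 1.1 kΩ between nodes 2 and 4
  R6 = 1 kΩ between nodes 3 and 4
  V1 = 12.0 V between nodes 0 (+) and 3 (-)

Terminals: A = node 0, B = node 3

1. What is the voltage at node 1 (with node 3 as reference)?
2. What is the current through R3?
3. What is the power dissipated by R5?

Nodal analysis, taking node 3 as the 0 V reference.
Source V1 fixes V_0 = 12 V.
KCL at each unknown node (sum of currents leaving = 0; resistances in Ω):
  Node 1: (V_1 - 12)/24000 + (V_1 - V_2)/110 + (V_1 - V_4)/1.5 = 0
  Node 2: (V_2 - V_1)/110 + (V_2 - 0)/6.2 + (V_2 - V_4)/1100 = 0
  Node 4: (V_4 - V_1)/1.5 + (V_4 - V_2)/1100 + (V_4 - 0)/1000 = 0
Collecting terms (coefficients in siemens):
  0.6758·V_1 - 0.009091·V_2 - 0.6667·V_4 = 0.0005
  0.1713·V_2 - 0.009091·V_1 - 0.0009091·V_4 = 0
  0.6686·V_4 - 0.6667·V_1 - 0.0009091·V_2 = 0
Solving these 3 simultaneous equations (Gaussian elimination) gives:
  V_1 = 0.04783 V, V_2 = 0.002792 V, V_4 = 0.0477 V
Part 1:
  Read off the nodal solution: V_1 = 0.04783 V
Part 2:
  I_R3 = (V_2 - V_3)/R3 = (0.002792 - 0)/6.2 = 0.0004503 A
  Magnitude: I_R3 = 0.0004503 A
Part 3:
  I_R5 = (V_2 - V_4)/R5 = (0.002792 - 0.0477)/1100 = -0.00004083 A
  P_R5 = I_R5² × R5 = (-0.00004083)² × 1100 = 0.000001834 W

Final answers:
1. V_1 = 0.04783 V
2. I_R3 = 0.0004503 A
3. P_R5 = 1.834e-06 W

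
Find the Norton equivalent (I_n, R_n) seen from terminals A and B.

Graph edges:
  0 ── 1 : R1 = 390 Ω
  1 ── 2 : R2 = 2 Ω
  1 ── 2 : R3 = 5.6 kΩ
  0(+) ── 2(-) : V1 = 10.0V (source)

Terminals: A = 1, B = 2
Find the Thévenin equivalent first; then I_n = V_th/R_th and R_n = R_th.
Step 1 — V_th is the open-circuit voltage V_A - V_B (nothing connected across the terminals).
Nodal analysis, taking node 2 as the 0 V reference.
Source V1 fixes V_0 = 10 V.
KCL at each unknown node (sum of currents leaving = 0; resistances in Ω):
  Node 1: (V_1 - 10)/390 + (V_1 - 0)/2 + (V_1 - 0)/5600 = 0
Collecting terms: 0.5027 × V_1 = 0.02564  =>  V_1 = 0.051 V
V_th = V_1 - V_2 = 0.051 - 0 = 0.051 V
Step 2 — R_th: zero the source — replace V1 by a short circuit (node 2 merges into node 0) — and find the resistance seen between A (node 1) and B (node 0).
Reduce the network between node 1 (A) and node 0 (B) by series/parallel combination:
  Rp1 = R1 ‖ R2 ‖ R3 (parallel, all between nodes 0 and 1) = 1/(1/390 + 1/2 + 1/5600) = 1.989 Ω
R_th = 1.989 Ω
I_n = V_th/R_th = 0.051/1.989 = 0.02564 A, and R_n = R_th = 1.989 Ω

Final answer: I_n = 0.02564 A, R_n = 1.989 Ω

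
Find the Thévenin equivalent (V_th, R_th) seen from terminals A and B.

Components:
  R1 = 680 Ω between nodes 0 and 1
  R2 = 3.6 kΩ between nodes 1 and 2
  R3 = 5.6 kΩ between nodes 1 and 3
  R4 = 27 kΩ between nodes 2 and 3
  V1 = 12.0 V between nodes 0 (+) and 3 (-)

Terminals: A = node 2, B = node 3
Step 1 — V_th is the open-circuit voltage V_A - V_B (nothing connected across the terminals).
Nodal analysis, taking node 3 as the 0 V reference.
Source V1 fixes V_0 = 12 V.
KCL at each unknown node (sum of currents leaving = 0; resistances in Ω):
  Node 1: (V_1 - 12)/680 + (V_1 - V_2)/3600 + (V_1 - 0)/5600 = 0
  Node 2: (V_2 - V_1)/3600 + (V_2 - 0)/27000 = 0
Collecting terms (coefficients in siemens):
  0.001927·V_1 - 0.0002778·V_2 = 0.01765
  0.0003148·V_2 - 0.0002778·V_1 = 0
Determinant D = (0.001927)(0.0003148) - (-0.0002778)(-0.0002778) = 0.0000005295
V_1 = [(0.01765)(0.0003148) - (-0.0002778)(0)]/D = 10.49 V
V_2 = [(0.001927)(0) - (0.01765)(-0.0002778)]/D = 9.258 V
V_th = V_2 - V_3 = 9.258 - 0 = 9.258 V
Step 2 — R_th: zero the source — replace V1 by a short circuit (node 3 merges into node 0) — and find the resistance seen between A (node 2) and B (node 0).
Reduce the network between node 2 (A) and node 0 (B) by series/parallel combination:
  Rp1 = R1 ‖ R3 (parallel, both between nodes 0 and 1) = 1/(1/680 + 1/5600) = 606.4 Ω
  Rs1 = R2 + Rp1 (series, joined only at node 1) = 3600 + 606.4 = 4206 Ω
  Rp2 = R4 ‖ Rs1 (parallel, both between nodes 0 and 2) = 1/(1/27000 + 1/4206) = 3639 Ω
R_th = 3.639 kΩ

Final answer: V_th = 9.258 V, R_th = 3.639 kΩ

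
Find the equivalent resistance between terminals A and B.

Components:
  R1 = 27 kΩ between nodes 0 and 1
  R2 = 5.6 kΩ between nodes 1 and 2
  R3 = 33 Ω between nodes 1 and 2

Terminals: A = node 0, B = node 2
Reduce the network between node 0 (A) and node 2 (B) by series/parallel combination:
  Rp1 = R2 ‖ R3 (parallel, both between nodes 1 and 2) = 1/(1/5600 + 1/33) = 32.81 Ω
  Rs1 = R1 + Rp1 (series, joined only at node 1) = 27000 + 32.81 = 27030 Ω
R_eq = 27.03 kΩ

Final answer: 27.03 kΩ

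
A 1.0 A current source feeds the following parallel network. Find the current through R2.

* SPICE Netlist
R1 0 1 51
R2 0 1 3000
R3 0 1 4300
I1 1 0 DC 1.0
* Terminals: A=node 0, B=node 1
All resistors sit directly between nodes 0 and 1, so they are in parallel and share one voltage V; the full source current 1 A splits among them.
1/R_par = 1/51 + 1/3000 + 1/4300 = 0.02017 S  =>  R_par = 49.57 Ω
V = I × R_par = 1 × 49.57 = 49.57 V
I_R2 = V/R2 = 49.57/3000 = 0.01652 A

Final answer: 0.01652 A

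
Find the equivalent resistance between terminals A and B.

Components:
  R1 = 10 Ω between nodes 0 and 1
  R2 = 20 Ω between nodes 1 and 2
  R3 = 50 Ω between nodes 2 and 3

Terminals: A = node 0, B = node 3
Reduce the network between node 0 (A) and node 3 (B) by series/parallel combination:
  Rs1 = R1 + R2 (series, joined only at node 1) = 10 + 20 = 30 Ω
  Rs2 = R3 + Rs1 (series, joined only at node 2) = 50 + 30 = 80 Ω
R_eq = 80 Ω

Final answer: 80 Ω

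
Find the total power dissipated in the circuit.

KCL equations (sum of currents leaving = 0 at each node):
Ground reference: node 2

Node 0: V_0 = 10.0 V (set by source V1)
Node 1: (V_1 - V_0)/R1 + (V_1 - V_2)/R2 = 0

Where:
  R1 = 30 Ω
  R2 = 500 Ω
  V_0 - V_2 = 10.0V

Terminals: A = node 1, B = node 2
Nodal analysis, taking node 2 as the 0 V reference.
Source V1 fixes V_0 = 10 V.
KCL at each unknown node (sum of currents leaving = 0; resistances in Ω):
  Node 1: (V_1 - 10)/30 + (V_1 - 0)/500 = 0
Collecting terms: 0.03533 × V_1 = 0.3333  =>  V_1 = 9.434 V
Power in each resistor, P = (ΔV)²/R:
  P_R1 = (10 - 9.434)²/30 = 0.01068 W
  P_R2 = (9.434 - 0)²/500 = 0.178 W
P_total = P_R1 + P_R2 = 0.1887 W

Final answer: 0.1887 W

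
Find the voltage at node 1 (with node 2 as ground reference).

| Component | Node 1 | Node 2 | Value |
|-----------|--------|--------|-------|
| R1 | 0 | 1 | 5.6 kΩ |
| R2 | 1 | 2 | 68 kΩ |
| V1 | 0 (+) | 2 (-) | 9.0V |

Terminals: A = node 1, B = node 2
Nodal analysis, taking node 2 as the 0 V reference.
Source V1 fixes V_0 = 9 V.
KCL at each unknown node (sum of currents leaving = 0; resistances in Ω):
  Node 1: (V_1 - 9)/5600 + (V_1 - 0)/68000 = 0
Collecting terms: 0.0001933 × V_1 = 0.001607  =>  V_1 = 8.315 V
The requested potential is V_1 = 8.315 V.

Final answer: V_1 = 8.315 V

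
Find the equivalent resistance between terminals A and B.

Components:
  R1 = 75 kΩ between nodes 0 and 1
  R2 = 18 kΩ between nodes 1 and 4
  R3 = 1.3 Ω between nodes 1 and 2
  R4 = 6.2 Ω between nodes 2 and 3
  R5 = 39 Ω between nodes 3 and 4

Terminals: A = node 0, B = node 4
Reduce the network between node 0 (A) and node 4 (B) by series/parallel combination:
  Rs1 = R3 + R4 (series, joined only at node 2) = 1.3 + 6.2 = 7.5 Ω
  Rs2 = R5 + Rs1 (series, joined only at node 3) = 39 + 7.5 = 46.5 Ω
  Rp1 = R2 ‖ Rs2 (parallel, both between nodes 1 and 4) = 1/(1/18000 + 1/46.5) = 46.38 Ω
  Rs3 = R1 + Rp1 (series, joined only at node 1) = 75000 + 46.38 = 75050 Ω
R_eq = 75.05 kΩ

Final answer: 75.05 kΩ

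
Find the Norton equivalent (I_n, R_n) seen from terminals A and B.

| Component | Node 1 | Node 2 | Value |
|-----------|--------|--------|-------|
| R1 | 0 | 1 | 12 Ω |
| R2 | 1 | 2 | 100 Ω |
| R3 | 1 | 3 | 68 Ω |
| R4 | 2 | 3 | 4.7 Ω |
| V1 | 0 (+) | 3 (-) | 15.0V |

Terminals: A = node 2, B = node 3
Find the Thévenin equivalent first; then I_n = V_th/R_th and R_n = R_th.
Step 1 — V_th is the open-circuit voltage V_A - V_B (nothing connected across the terminals).
Nodal analysis, taking node 3 as the 0 V reference.
Source V1 fixes V_0 = 15 V.
KCL at each unknown node (sum of currents leaving = 0; resistances in Ω):
  Node 1: (V_1 - 15)/12 + (V_1 - V_2)/100 + (V_1 - 0)/68 = 0
  Node 2: (V_2 - V_1)/100 + (V_2 - 0)/4.7 = 0
Collecting terms (coefficients in siemens):
  0.108·V_1 - 0.01·V_2 = 1.25
  0.2228·V_2 - 0.01·V_1 = 0
Determinant D = (0.108)(0.2228) - (-0.01)(-0.01) = 0.02397
V_1 = [(1.25)(0.2228) - (-0.01)(0)]/D = 11.62 V
V_2 = [(0.108)(0) - (1.25)(-0.01)]/D = 0.5215 V
V_th = V_2 - V_3 = 0.5215 - 0 = 0.5215 V
Step 2 — R_th: zero the source — replace V1 by a short circuit (node 3 merges into node 0) — and find the resistance seen between A (node 2) and B (node 0).
Reduce the network between node 2 (A) and node 0 (B) by series/parallel combination:
  Rp1 = R1 ‖ R3 (parallel, both between nodes 0 and 1) = 1/(1/12 + 1/68) = 10.2 Ω
  Rs1 = R2 + Rp1 (series, joined only at node 1) = 100 + 10.2 = 110.2 Ω
  Rp2 = R4 ‖ Rs1 (parallel, both between nodes 0 and 2) = 1/(1/4.7 + 1/110.2) = 4.508 Ω
R_th = 4.508 Ω
I_n = V_th/R_th = 0.5215/4.508 = 0.1157 A, and R_n = R_th = 4.508 Ω

Final answer: I_n = 0.1157 A, R_n = 4.508 Ω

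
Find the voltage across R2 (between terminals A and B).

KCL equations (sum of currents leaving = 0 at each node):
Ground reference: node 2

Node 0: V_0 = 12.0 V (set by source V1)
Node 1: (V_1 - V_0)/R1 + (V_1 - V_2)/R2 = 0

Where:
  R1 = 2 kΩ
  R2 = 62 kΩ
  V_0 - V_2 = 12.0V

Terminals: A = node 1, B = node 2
R1 and R2 are in series across V1 (node 0 → node 1 → node 2), and the output A–B is taken across R2, so this is a voltage divider.
Series current: I = V1/(R1 + R2) = 12/(2000 + 62000) = 12/64000 = 0.0001875 A
V_R2 = I × R2 = V1 × R2/(R1 + R2) = 12 × 62000/64000 = 11.62 V

Final answer: 11.62 V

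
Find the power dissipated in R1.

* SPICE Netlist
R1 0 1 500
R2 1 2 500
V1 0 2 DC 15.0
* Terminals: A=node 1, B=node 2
Nodal analysis, taking node 2 as the 0 V reference.
Source V1 fixes V_0 = 15 V.
KCL at each unknown node (sum of currents leaving = 0; resistances in Ω):
  Node 1: (V_1 - 15)/500 + (V_1 - 0)/500 = 0
Collecting terms: 0.004 × V_1 = 0.03  =>  V_1 = 7.5 V
I_R1 = (V_0 - V_1)/R1 = (15 - 7.5)/500 = 0.015 A
P_R1 = I_R1² × R1 = (0.015)² × 500 = 0.1125 W

Final answer: 0.1125 W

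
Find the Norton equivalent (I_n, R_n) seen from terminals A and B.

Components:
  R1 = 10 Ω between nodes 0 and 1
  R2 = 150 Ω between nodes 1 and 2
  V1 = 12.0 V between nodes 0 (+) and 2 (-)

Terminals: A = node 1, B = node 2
Find the Thévenin equivalent first; then I_n = V_th/R_th and R_n = R_th.
Step 1 — V_th is the open-circuit voltage V_A - V_B (nothing connected across the terminals).
Nodal analysis, taking node 2 as the 0 V reference.
Source V1 fixes V_0 = 12 V.
KCL at each unknown node (sum of currents leaving = 0; resistances in Ω):
  Node 1: (V_1 - 12)/10 + (V_1 - 0)/150 = 0
Collecting terms: 0.1067 × V_1 = 1.2  =>  V_1 = 11.25 V
V_th = V_1 - V_2 = 11.25 - 0 = 11.25 V
Step 2 — R_th: zero the source — replace V1 by a short circuit (node 2 merges into node 0) — and find the resistance seen between A (node 1) and B (node 0).
Reduce the network between node 1 (A) and node 0 (B) by series/parallel combination:
  Rp1 = R1 ‖ R2 (parallel, both between nodes 0 and 1) = 1/(1/10 + 1/150) = 9.375 Ω
R_th = 9.375 Ω
I_n = V_th/R_th = 11.25/9.375 = 1.2 A, and R_n = R_th = 9.375 Ω

Final answer: I_n = 1.2 A, R_n = 9.375 Ω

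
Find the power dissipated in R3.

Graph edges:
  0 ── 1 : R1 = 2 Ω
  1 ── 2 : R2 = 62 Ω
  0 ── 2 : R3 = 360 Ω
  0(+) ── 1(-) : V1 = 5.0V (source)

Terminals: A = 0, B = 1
Nodal analysis, taking node 1 as the 0 V reference.
Source V1 fixes V_0 = 5 V.
KCL at each unknown node (sum of currents leaving = 0; resistances in Ω):
  Node 2: (V_2 - 0)/62 + (V_2 - 5)/360 = 0
Collecting terms: 0.01891 × V_2 = 0.01389  =>  V_2 = 0.7346 V
I_R3 = (V_0 - V_2)/R3 = (5 - 0.7346)/360 = 0.01185 A
P_R3 = I_R3² × R3 = (0.01185)² × 360 = 0.05054 W

Final answer: 0.05054 W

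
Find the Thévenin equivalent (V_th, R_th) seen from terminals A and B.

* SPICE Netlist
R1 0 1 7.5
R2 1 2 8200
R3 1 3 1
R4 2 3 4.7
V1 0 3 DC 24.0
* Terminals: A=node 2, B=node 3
Step 1 — V_th is the open-circuit voltage V_A - V_B (nothing connected across the terminals).
Nodal analysis, taking node 3 as the 0 V reference.
Source V1 fixes V_0 = 24 V.
KCL at each unknown node (sum of currents leaving = 0; resistances in Ω):
  Node 1: (V_1 - 24)/7.5 + (V_1 - V_2)/8200 + (V_1 - 0)/1 = 0
  Node 2: (V_2 - V_1)/8200 + (V_2 - 0)/4.7 = 0
Collecting terms (coefficients in siemens):
  1.133·V_1 - 0.000122·V_2 = 3.2
  0.2129·V_2 - 0.000122·V_1 = 0
Determinant D = (1.133)(0.2129) - (-0.000122)(-0.000122) = 0.2413
V_1 = [(3.2)(0.2129) - (-0.000122)(0)]/D = 2.823 V
V_2 = [(1.133)(0) - (3.2)(-0.000122)]/D = 0.001617 V
V_th = V_2 - V_3 = 0.001617 - 0 = 0.001617 V
Step 2 — R_th: zero the source — replace V1 by a short circuit (node 3 merges into node 0) — and find the resistance seen between A (node 2) and B (node 0).
Reduce the network between node 2 (A) and node 0 (B) by series/parallel combination:
  Rp1 = R1 ‖ R3 (parallel, both between nodes 0 and 1) = 1/(1/7.5 + 1/1) = 0.8824 Ω
  Rs1 = R2 + Rp1 (series, joined only at node 1) = 8200 + 0.8824 = 8201 Ω
  Rp2 = R4 ‖ Rs1 (parallel, both between nodes 0 and 2) = 1/(1/4.7 + 1/8201) = 4.697 Ω
R_th = 4.697 Ω

Final answer: V_th = 0.001617 V, R_th = 4.697 Ω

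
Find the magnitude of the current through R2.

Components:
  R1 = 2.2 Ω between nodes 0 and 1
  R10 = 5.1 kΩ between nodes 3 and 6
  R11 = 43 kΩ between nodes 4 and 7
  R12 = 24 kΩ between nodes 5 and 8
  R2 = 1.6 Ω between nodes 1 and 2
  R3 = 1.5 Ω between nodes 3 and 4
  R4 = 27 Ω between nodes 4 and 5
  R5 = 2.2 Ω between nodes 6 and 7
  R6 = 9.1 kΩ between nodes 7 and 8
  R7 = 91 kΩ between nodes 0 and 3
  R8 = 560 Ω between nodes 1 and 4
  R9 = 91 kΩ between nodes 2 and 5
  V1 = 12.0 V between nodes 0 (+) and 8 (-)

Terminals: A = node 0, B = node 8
Nodal analysis, taking node 8 as the 0 V reference.
Source V1 fixes V_0 = 12 V.
KCL at each unknown node (sum of currents leaving = 0; resistances in Ω):
  Node 1: (V_1 - 12)/2.2 + (V_1 - V_2)/1.6 + (V_1 - V_4)/560 = 0
  Node 2: (V_2 - V_1)/1.6 + (V_2 - V_5)/91000 = 0
  Node 3: (V_3 - V_4)/1.5 + (V_3 - 12)/91000 + (V_3 - V_6)/5100 = 0
  Node 4: (V_4 - V_3)/1.5 + (V_4 - V_5)/27 + (V_4 - V_1)/560 + (V_4 - V_7)/43000 = 0
  Node 5: (V_5 - V_4)/27 + (V_5 - V_2)/91000 + (V_5 - 0)/24000 = 0
  Node 6: (V_6 - V_7)/2.2 + (V_6 - V_3)/5100 = 0
  Node 7: (V_7 - V_6)/2.2 + (V_7 - 0)/9100 + (V_7 - V_4)/43000 = 0
Collecting terms (coefficients in siemens):
  1.081·V_1 - 0.625·V_2 - 0.001786·V_4 = 5.455
  0.625·V_2 - 0.625·V_1 - 0.00001099·V_5 = 0
  0.6669·V_3 - 0.6667·V_4 - 0.0001961·V_6 = 0.0001319
  0.7055·V_4 - 0.001786·V_1 - 0.6667·V_3 - 0.03704·V_5 - 0.00002326·V_7 = 0
  0.03709·V_5 - 0.00001099·V_2 - 0.03704·V_4 = 0
  0.4547·V_6 - 0.0001961·V_3 - 0.4545·V_7 = 0
  0.4547·V_7 - 0.00002326·V_4 - 0.4545·V_6 = 0
Solving these 7 simultaneous equations (Gaussian elimination) gives:
  V_1 = 12 V, V_2 = 12 V, V_3 = 11.28 V, V_4 = 11.28 V
  V_5 = 11.27 V, V_6 = 7.515 V, V_7 = 7.514 V
I_R2 = (V_1 - V_2)/R2 = (12 - 12)/1.6 = 0.000008009 A
|I_R2| = 0.000008009 A

Final answer: |I_R2| = 8.009e-06 A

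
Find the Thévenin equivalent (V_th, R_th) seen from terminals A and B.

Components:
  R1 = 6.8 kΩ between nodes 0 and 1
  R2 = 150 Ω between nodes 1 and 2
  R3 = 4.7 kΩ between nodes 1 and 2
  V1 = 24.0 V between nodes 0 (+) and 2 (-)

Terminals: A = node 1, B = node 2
Step 1 — V_th is the open-circuit voltage V_A - V_B (nothing connected across the terminals).
Nodal analysis, taking node 2 as the 0 V reference.
Source V1 fixes V_0 = 24 V.
KCL at each unknown node (sum of currents leaving = 0; resistances in Ω):
  Node 1: (V_1 - 24)/6800 + (V_1 - 0)/150 + (V_1 - 0)/4700 = 0
Collecting terms: 0.007026 × V_1 = 0.003529  =>  V_1 = 0.5023 V
V_th = V_1 - V_2 = 0.5023 - 0 = 0.5023 V
Step 2 — R_th: zero the source — replace V1 by a short circuit (node 2 merges into node 0) — and find the resistance seen between A (node 1) and B (node 0).
Reduce the network between node 1 (A) and node 0 (B) by series/parallel combination:
  Rp1 = R1 ‖ R2 ‖ R3 (parallel, all between nodes 0 and 1) = 1/(1/6800 + 1/150 + 1/4700) = 142.3 Ω
R_th = 142.3 Ω

Final answer: V_th = 0.5023 V, R_th = 142.3 Ω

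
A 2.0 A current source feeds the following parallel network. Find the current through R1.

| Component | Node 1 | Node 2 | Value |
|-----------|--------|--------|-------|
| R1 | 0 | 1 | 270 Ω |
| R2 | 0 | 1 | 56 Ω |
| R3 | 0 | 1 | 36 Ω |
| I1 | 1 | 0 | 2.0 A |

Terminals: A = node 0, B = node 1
All resistors sit directly between nodes 0 and 1, so they are in parallel and share one voltage V; the full source current 2 A splits among them.
1/R_par = 1/270 + 1/56 + 1/36 = 0.04934 S  =>  R_par = 20.27 Ω
V = I × R_par = 2 × 20.27 = 40.54 V
I_R1 = V/R1 = 40.54/270 = 0.1501 A

Final answer: 0.1501 A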